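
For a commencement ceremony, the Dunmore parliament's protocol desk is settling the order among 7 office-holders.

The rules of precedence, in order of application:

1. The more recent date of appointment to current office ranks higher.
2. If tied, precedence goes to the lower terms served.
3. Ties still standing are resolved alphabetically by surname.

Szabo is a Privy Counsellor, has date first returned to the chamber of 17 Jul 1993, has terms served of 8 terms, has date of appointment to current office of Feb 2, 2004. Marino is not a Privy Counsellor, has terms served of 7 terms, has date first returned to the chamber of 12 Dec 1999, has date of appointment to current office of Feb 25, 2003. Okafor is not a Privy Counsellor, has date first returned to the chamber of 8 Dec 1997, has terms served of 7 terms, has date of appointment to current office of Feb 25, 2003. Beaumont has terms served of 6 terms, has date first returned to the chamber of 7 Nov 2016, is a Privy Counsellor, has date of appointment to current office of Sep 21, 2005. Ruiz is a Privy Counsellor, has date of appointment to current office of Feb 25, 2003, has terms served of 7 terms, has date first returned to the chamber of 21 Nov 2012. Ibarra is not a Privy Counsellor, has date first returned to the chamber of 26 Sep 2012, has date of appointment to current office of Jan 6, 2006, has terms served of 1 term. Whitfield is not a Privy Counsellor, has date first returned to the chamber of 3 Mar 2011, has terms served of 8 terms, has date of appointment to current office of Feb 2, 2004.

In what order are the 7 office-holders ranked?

By date of appointment to current office (later first): Ibarra (Jan 6, 2006); then Beaumont (Sep 21, 2005); then Szabo and Whitfield (both Feb 2, 2004); then Marino, Okafor and Ruiz (each Feb 25, 2003).
Szabo and Whitfield both have terms served 8 terms, so the next rule applies.
Among Szabo and Whitfield, alphabetically by surname: Szabo before Whitfield.
Marino, Okafor and Ruiz all have terms served 7 terms, so the next rule applies.
Among Marino, Okafor and Ruiz, alphabetically by surname: Marino before Okafor before Ruiz.
Full order: Ibarra, Beaumont, Szabo, Whitfield, Marino, Okafor, Ruiz.

Ibarra, Beaumont, Szabo, Whitfield, Marino, Okafor, Ruiz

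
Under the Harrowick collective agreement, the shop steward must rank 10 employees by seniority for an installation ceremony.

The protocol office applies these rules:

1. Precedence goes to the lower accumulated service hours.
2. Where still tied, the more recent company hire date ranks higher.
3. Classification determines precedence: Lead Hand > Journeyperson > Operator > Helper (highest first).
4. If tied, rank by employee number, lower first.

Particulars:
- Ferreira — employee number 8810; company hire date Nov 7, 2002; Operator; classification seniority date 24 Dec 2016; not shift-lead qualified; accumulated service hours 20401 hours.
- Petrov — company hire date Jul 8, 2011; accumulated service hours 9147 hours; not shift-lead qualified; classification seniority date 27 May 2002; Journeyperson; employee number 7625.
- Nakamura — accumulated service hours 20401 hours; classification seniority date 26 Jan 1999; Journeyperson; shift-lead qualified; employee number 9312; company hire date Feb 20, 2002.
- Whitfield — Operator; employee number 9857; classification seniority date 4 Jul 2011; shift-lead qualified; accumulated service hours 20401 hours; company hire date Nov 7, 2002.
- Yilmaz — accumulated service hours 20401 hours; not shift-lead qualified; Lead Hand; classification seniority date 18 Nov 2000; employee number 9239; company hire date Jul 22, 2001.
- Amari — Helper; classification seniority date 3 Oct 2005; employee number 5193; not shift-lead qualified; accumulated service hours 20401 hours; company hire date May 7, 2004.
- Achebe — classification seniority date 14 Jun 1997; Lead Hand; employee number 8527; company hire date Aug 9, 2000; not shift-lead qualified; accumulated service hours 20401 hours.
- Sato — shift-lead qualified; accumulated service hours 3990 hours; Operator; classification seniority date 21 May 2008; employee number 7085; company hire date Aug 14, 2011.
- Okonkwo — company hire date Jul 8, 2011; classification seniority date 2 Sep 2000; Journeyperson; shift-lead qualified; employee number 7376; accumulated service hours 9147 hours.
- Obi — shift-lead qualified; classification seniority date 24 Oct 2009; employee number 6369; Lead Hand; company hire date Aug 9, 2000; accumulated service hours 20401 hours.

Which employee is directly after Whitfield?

By accumulated service hours (lower first): Sato (3990 hours); then Okonkwo and Petrov (both 9147 hours); then Amari, Ferreira, Whitfield, Nakamura, Yilmaz, Obi and Achebe (each 20401 hours).
Okonkwo and Petrov both have company hire date Jul 8, 2011, so the next rule applies.
Okonkwo and Petrov are each Journeyperson, so the next rule applies.
Among Okonkwo and Petrov, by employee number (lower first): Okonkwo (7376) before Petrov (7625).
Among Amari, Ferreira, Whitfield, Nakamura, Yilmaz, Obi and Achebe, by company hire date (later first): Amari (May 7, 2004) before Ferreira and Whitfield (Nov 7, 2002) before Nakamura (Feb 20, 2002) before Yilmaz (Jul 22, 2001) before Obi and Achebe (Aug 9, 2000).
Ferreira and Whitfield are each Operator, so the next rule applies.
Among Ferreira and Whitfield, by employee number (lower first): Ferreira (8810) before Whitfield (9857).
Obi and Achebe are each Lead Hand, so the next rule applies.
Among Obi and Achebe, by employee number (lower first): Obi (6369) before Achebe (8527).
Order: Sato, Okonkwo, Petrov, Amari, Ferreira, Whitfield, Nakamura, Yilmaz, Obi, Achebe.

Nakamura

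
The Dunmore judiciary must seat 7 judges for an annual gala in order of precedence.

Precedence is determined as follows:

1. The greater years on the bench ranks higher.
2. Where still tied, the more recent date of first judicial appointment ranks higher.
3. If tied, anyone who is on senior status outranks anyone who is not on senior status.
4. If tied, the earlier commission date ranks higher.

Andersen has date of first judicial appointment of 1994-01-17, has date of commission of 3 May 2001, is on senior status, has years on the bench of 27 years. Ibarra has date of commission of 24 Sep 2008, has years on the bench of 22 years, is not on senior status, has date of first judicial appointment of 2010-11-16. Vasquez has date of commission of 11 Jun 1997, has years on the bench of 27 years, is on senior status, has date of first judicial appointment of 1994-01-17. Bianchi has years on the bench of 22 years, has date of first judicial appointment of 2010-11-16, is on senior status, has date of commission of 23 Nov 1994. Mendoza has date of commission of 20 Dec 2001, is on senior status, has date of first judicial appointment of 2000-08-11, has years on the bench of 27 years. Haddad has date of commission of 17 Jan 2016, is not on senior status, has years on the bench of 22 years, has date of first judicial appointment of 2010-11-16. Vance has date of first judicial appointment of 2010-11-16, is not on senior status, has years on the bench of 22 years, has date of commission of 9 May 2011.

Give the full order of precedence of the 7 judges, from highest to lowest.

Mendoza, Vasquez, Andersen, Bianchi, Ibarra, Vance, Haddad

By years on the bench (higher first): Mendoza, Vasquez and Andersen (each 27 years); then Bianchi, Ibarra, Vance and Haddad (each 22 years).
Among Mendoza, Vasquez and Andersen, by date of first judicial appointment (later first): Mendoza (2000-08-11) before Vasquez and Andersen (1994-01-17).
Vasquez and Andersen are each on senior status, so the next rule applies.
Among Vasquez and Andersen, by date of commission (earlier first): Vasquez (11 Jun 1997) before Andersen (3 May 2001).
Bianchi, Ibarra, Vance and Haddad all have date of first judicial appointment 2010-11-16, so the next rule applies.
Among Bianchi, Ibarra, Vance and Haddad, on senior status before not on senior status: Bianchi (on senior status) before Ibarra, Vance and Haddad (not on senior status).
Among Ibarra, Vance and Haddad, by date of commission (earlier first): Ibarra (24 Sep 2008) before Vance (9 May 2011) before Haddad (17 Jan 2016).
Full order: Mendoza, Vasquez, Andersen, Bianchi, Ibarra, Vance, Haddad.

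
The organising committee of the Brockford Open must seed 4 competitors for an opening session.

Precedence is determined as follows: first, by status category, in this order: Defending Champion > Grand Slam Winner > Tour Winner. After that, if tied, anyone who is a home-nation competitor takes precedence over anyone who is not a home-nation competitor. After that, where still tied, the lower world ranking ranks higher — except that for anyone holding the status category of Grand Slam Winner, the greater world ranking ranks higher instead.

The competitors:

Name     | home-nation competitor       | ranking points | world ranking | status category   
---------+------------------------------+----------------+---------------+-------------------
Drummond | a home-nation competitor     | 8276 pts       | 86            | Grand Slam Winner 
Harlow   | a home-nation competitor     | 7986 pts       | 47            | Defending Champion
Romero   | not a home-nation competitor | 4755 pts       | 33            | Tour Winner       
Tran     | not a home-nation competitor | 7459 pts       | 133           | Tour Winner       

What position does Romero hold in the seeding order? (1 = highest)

By status category: Harlow (Defending Champion); then Drummond (Grand Slam Winner); then Romero and Tran (Tour Winner).
Romero and Tran are each not a home-nation competitor, so the next rule applies.
Among Romero and Tran, by world ranking (lower first): Romero (33) before Tran (133).
Order: Harlow, Drummond, Romero, Tran. So position 3.

3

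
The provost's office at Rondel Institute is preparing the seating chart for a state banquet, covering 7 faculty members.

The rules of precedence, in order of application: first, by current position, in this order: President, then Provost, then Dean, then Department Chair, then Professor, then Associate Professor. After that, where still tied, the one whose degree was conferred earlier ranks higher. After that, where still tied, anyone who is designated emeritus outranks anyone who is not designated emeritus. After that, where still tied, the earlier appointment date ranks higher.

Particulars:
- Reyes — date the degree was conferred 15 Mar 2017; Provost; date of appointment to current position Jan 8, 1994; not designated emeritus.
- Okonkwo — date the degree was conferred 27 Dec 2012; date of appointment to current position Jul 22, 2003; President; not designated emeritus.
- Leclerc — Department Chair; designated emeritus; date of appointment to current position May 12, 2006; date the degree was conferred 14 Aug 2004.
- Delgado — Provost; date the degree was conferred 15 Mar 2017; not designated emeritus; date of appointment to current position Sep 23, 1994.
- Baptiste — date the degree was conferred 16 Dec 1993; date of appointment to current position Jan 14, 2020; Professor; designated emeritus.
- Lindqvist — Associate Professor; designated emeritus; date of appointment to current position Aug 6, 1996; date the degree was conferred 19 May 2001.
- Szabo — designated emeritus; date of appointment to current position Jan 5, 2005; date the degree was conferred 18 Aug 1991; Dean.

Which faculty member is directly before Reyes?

By current position: Okonkwo (President); then Reyes and Delgado (Provost); then Szabo (Dean); then Leclerc (Department Chair); then Baptiste (Professor); then Lindqvist (Associate Professor).
Reyes and Delgado both have date the degree was conferred 15 Mar 2017, so the next rule applies.
Reyes and Delgado are each not designated emeritus, so the next rule applies.
Among Reyes and Delgado, by date of appointment to current position (earlier first): Reyes (Jan 8, 1994) before Delgado (Sep 23, 1994).
Order: Okonkwo, Reyes, Delgado, Szabo, Leclerc, Baptiste, Lindqvist.

Okonkwo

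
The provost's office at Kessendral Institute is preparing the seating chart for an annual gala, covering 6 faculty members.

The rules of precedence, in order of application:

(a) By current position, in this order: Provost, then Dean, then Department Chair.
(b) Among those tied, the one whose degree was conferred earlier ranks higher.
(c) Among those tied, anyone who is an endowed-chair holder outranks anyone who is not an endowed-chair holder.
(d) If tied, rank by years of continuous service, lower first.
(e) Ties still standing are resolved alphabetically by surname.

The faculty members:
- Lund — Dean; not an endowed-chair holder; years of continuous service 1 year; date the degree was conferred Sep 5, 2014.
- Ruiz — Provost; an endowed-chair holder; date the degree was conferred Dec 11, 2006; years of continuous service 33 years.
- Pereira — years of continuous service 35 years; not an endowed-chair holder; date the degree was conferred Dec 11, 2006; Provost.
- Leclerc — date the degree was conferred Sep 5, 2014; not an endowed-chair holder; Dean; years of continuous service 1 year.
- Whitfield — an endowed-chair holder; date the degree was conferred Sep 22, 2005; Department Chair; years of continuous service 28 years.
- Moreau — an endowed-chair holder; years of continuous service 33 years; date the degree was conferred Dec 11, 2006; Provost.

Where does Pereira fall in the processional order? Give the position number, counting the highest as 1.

3

By current position: Moreau, Ruiz and Pereira (Provost); then Leclerc and Lund (Dean); then Whitfield (Department Chair).
Moreau, Ruiz and Pereira all have date the degree was conferred Dec 11, 2006, so the next rule applies.
Among Moreau, Ruiz and Pereira, an endowed-chair holder before not an endowed-chair holder: Moreau and Ruiz (an endowed-chair holder) before Pereira (not an endowed-chair holder).
Moreau and Ruiz both have years of continuous service 33 years, so the next rule applies.
Among Moreau and Ruiz, alphabetically by surname: Moreau before Ruiz.
Leclerc and Lund both have date the degree was conferred Sep 5, 2014, so the next rule applies.
Leclerc and Lund are each not an endowed-chair holder, so the next rule applies.
Leclerc and Lund both have years of continuous service 1 year, so the next rule applies.
Among Leclerc and Lund, alphabetically by surname: Leclerc before Lund.
Order: Moreau, Ruiz, Pereira, Leclerc, Lund, Whitfield. So position 3.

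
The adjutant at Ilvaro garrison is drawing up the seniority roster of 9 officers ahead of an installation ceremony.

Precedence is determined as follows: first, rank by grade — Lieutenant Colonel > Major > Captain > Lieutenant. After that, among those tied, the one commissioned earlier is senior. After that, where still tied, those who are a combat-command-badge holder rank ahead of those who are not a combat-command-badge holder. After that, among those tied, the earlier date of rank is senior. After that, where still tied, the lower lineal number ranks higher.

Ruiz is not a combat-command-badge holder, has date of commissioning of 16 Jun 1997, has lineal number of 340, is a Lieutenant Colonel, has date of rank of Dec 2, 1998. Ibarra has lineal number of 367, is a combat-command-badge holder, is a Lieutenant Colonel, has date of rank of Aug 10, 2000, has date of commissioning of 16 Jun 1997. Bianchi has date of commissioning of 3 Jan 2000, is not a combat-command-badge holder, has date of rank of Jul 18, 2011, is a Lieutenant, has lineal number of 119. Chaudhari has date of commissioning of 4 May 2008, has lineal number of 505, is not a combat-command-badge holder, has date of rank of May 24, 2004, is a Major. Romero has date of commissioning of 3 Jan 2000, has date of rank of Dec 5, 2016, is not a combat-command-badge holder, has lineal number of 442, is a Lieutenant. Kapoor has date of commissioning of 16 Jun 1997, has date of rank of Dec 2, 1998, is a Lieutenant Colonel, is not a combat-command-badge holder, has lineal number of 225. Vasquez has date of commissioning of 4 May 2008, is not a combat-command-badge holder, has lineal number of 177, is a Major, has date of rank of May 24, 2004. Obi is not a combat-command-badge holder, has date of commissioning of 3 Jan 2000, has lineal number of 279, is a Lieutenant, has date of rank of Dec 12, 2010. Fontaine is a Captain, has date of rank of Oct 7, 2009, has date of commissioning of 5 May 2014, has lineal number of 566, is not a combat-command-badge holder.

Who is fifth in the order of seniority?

Chaudhari

By grade: Ibarra, Kapoor and Ruiz (Lieutenant Colonel); then Vasquez and Chaudhari (Major); then Fontaine (Captain); then Obi, Bianchi and Romero (Lieutenant).
Ibarra, Kapoor and Ruiz all have date of commissioning 16 Jun 1997, so the next rule applies.
Among Ibarra, Kapoor and Ruiz, a combat-command-badge holder before not a combat-command-badge holder: Ibarra (a combat-command-badge holder) before Kapoor and Ruiz (not a combat-command-badge holder).
Kapoor and Ruiz both have date of rank Dec 2, 1998, so the next rule applies.
Among Kapoor and Ruiz, by lineal number (lower first): Kapoor (225) before Ruiz (340).
Vasquez and Chaudhari both have date of commissioning 4 May 2008, so the next rule applies.
Vasquez and Chaudhari are each not a combat-command-badge holder, so the next rule applies.
Vasquez and Chaudhari both have date of rank May 24, 2004, so the next rule applies.
Among Vasquez and Chaudhari, by lineal number (lower first): Vasquez (177) before Chaudhari (505).
Obi, Bianchi and Romero all have date of commissioning 3 Jan 2000, so the next rule applies.
Obi, Bianchi and Romero are each not a combat-command-badge holder, so the next rule applies.
Among Obi, Bianchi and Romero, by date of rank (earlier first): Obi (Dec 12, 2010) before Bianchi (Jul 18, 2011) before Romero (Dec 5, 2016).
Order: Ibarra, Kapoor, Ruiz, Vasquez, Chaudhari, Fontaine, Obi, Bianchi, Romero.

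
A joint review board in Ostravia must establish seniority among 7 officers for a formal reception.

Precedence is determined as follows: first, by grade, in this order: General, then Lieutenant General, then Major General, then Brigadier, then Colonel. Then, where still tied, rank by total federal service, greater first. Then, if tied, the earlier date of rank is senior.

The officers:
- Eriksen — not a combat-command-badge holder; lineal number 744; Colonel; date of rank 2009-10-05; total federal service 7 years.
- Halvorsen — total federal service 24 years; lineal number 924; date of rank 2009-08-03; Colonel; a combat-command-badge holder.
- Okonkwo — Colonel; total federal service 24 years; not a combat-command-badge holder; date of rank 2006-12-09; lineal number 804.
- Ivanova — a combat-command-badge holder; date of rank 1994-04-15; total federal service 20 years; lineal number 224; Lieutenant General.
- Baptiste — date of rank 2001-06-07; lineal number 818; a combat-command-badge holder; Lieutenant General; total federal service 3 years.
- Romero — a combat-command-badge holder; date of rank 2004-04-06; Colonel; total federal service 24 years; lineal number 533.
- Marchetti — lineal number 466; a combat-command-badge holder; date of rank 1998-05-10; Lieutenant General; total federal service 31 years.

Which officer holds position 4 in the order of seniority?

Romero

By grade: Marchetti, Ivanova and Baptiste (Lieutenant General); then Romero, Okonkwo, Halvorsen and Eriksen (Colonel).
Among Marchetti, Ivanova and Baptiste, by total federal service (higher first): Marchetti (31 years) before Ivanova (20 years) before Baptiste (3 years).
Among Romero, Okonkwo, Halvorsen and Eriksen, by total federal service (higher first): Romero, Okonkwo and Halvorsen (24 years) before Eriksen (7 years).
Among Romero, Okonkwo and Halvorsen, by date of rank (earlier first): Romero (2004-04-06) before Okonkwo (2006-12-09) before Halvorsen (2009-08-03).
Order: Marchetti, Ivanova, Baptiste, Romero, Okonkwo, Halvorsen, Eriksen.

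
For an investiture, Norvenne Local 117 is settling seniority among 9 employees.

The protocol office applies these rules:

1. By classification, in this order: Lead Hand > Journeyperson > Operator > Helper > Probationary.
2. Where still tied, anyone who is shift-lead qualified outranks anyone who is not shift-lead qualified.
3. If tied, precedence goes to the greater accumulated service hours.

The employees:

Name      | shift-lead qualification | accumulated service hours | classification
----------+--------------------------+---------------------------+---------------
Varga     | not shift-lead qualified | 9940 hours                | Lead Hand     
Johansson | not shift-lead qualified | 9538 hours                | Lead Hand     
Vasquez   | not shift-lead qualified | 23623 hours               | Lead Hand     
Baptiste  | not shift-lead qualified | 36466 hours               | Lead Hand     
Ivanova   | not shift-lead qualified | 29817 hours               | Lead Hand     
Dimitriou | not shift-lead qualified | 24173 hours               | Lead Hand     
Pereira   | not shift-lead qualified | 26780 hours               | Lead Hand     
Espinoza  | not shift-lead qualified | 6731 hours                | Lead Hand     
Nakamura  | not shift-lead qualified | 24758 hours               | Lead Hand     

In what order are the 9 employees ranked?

Baptiste, Ivanova, Pereira, Nakamura, Dimitriou, Vasquez, Varga, Johansson, Espinoza

By classification: Baptiste, Ivanova, Pereira, Nakamura, Dimitriou, Vasquez, Varga, Johansson and Espinoza (Lead Hand).
Baptiste, Ivanova, Pereira, Nakamura, Dimitriou, Vasquez, Varga, Johansson and Espinoza are each not shift-lead qualified, so the next rule applies.
Among Baptiste, Ivanova, Pereira, Nakamura, Dimitriou, Vasquez, Varga, Johansson and Espinoza, by accumulated service hours (higher first): Baptiste (36466 hours) before Ivanova (29817 hours) before Pereira (26780 hours) before Nakamura (24758 hours) before Dimitriou (24173 hours) before Vasquez (23623 hours) before Varga (9940 hours) before Johansson (9538 hours) before Espinoza (6731 hours).
Full order: Baptiste, Ivanova, Pereira, Nakamura, Dimitriou, Vasquez, Varga, Johansson, Espinoza.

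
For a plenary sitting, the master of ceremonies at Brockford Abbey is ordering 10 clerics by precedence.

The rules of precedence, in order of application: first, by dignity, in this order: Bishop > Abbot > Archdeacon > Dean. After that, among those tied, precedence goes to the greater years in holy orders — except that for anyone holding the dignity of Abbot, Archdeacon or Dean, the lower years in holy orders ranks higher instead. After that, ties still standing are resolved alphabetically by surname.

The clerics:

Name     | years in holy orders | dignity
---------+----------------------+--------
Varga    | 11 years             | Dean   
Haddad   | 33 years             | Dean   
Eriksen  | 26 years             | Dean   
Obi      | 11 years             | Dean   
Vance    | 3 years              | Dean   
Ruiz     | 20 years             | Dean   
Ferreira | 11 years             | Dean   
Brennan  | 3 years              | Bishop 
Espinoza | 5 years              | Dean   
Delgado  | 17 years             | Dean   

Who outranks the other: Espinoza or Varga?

Espinoza

By dignity: Brennan (Bishop); then Vance, Espinoza, Ferreira, Obi, Varga, Delgado, Ruiz, Eriksen and Haddad (Dean).
Among Vance, Espinoza, Ferreira, Obi, Varga, Delgado, Ruiz, Eriksen and Haddad, by years in holy orders (lower first) (reversed rule for this group): Vance (3 years) before Espinoza (5 years) before Ferreira, Obi and Varga (11 years) before Delgado (17 years) before Ruiz (20 years) before Eriksen (26 years) before Haddad (33 years).
Among Ferreira, Obi and Varga, alphabetically by surname: Ferreira before Obi before Varga.
So Espinoza takes precedence.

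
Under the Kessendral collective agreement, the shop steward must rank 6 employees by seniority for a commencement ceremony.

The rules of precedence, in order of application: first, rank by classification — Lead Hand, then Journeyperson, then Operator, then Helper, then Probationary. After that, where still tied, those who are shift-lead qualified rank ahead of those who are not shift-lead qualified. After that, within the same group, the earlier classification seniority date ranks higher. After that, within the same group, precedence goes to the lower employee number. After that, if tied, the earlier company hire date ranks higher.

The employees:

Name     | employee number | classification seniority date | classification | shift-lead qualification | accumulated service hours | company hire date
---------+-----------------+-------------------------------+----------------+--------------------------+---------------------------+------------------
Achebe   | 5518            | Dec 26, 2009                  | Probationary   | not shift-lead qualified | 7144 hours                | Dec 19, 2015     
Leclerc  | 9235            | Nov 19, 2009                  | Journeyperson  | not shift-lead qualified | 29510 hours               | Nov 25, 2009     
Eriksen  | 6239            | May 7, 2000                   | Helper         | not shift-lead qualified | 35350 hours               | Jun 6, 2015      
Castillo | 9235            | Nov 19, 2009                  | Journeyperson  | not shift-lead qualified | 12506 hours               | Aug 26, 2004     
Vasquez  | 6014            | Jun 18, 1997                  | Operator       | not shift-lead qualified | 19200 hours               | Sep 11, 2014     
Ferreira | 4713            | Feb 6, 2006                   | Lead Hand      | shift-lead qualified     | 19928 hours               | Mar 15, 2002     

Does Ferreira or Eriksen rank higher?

Ferreira

By classification: Ferreira (Lead Hand); then Castillo and Leclerc (Journeyperson); then Vasquez (Operator); then Eriksen (Helper); then Achebe (Probationary).
Castillo and Leclerc are each not shift-lead qualified, so the next rule applies.
Castillo and Leclerc both have classification seniority date Nov 19, 2009, so the next rule applies.
Castillo and Leclerc both have employee number 9235, so the next rule applies.
Among Castillo and Leclerc, by company hire date (earlier first): Castillo (Aug 26, 2004) before Leclerc (Nov 25, 2009).
So Ferreira takes precedence.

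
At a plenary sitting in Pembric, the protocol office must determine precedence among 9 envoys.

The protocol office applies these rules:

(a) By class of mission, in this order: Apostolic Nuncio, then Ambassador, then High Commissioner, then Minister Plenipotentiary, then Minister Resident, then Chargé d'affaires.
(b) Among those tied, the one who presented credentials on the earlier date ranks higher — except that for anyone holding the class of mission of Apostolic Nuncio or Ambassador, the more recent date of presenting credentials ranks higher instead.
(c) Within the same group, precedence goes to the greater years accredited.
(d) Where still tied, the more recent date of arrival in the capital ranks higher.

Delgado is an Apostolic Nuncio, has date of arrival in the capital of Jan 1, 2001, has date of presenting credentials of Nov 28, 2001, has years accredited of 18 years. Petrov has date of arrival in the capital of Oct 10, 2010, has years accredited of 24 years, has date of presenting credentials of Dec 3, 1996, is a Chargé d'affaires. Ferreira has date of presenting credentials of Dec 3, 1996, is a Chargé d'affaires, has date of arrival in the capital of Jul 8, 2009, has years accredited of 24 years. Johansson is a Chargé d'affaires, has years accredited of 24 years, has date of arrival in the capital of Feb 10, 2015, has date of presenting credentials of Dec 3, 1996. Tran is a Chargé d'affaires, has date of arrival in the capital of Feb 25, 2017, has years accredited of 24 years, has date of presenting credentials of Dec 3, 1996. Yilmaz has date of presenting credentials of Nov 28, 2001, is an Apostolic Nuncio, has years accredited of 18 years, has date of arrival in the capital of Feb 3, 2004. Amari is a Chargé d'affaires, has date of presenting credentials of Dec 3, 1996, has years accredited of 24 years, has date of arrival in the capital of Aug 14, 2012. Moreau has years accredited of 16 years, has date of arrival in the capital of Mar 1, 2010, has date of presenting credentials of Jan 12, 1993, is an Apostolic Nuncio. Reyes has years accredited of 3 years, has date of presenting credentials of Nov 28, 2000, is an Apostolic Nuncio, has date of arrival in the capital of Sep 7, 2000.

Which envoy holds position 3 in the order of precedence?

By class of mission: Yilmaz, Delgado, Reyes and Moreau (Apostolic Nuncio); then Tran, Johansson, Amari, Petrov and Ferreira (Chargé d'affaires).
Among Yilmaz, Delgado, Reyes and Moreau, by date of presenting credentials (later first) (reversed rule for this group): Yilmaz and Delgado (Nov 28, 2001) before Reyes (Nov 28, 2000) before Moreau (Jan 12, 1993).
Yilmaz and Delgado both have years accredited 18 years, so the next rule applies.
Among Yilmaz and Delgado, by date of arrival in the capital (later first): Yilmaz (Feb 3, 2004) before Delgado (Jan 1, 2001).
Tran, Johansson, Amari, Petrov and Ferreira all have date of presenting credentials Dec 3, 1996, so the next rule applies.
Tran, Johansson, Amari, Petrov and Ferreira all have years accredited 24 years, so the next rule applies.
Among Tran, Johansson, Amari, Petrov and Ferreira, by date of arrival in the capital (later first): Tran (Feb 25, 2017) before Johansson (Feb 10, 2015) before Amari (Aug 14, 2012) before Petrov (Oct 10, 2010) before Ferreira (Jul 8, 2009).
Order: Yilmaz, Delgado, Reyes, Moreau, Tran, Johansson, Amari, Petrov, Ferreira.

Reyes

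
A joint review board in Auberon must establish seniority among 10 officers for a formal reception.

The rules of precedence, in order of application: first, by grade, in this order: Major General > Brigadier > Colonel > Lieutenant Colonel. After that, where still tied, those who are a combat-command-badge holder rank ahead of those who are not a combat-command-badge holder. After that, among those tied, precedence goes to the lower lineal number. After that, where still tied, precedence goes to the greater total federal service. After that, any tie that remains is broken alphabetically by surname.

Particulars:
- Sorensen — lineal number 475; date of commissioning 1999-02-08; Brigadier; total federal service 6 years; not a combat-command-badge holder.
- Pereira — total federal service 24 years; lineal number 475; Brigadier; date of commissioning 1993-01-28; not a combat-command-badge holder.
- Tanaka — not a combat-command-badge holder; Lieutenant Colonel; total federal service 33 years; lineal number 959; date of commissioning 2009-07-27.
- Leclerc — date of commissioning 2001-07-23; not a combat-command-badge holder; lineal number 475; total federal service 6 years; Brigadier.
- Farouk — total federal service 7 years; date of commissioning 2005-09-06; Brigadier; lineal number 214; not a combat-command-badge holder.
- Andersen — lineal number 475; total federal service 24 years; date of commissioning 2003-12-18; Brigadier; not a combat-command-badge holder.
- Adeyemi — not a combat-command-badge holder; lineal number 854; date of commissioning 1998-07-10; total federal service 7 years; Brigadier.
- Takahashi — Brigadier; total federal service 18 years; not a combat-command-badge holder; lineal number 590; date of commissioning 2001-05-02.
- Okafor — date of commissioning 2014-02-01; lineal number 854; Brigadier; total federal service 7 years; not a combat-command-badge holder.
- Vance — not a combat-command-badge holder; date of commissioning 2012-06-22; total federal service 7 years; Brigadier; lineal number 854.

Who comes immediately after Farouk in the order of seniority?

Andersen

By grade: Farouk, Andersen, Pereira, Leclerc, Sorensen, Takahashi, Adeyemi, Okafor and Vance (Brigadier); then Tanaka (Lieutenant Colonel).
Farouk, Andersen, Pereira, Leclerc, Sorensen, Takahashi, Adeyemi, Okafor and Vance are each not a combat-command-badge holder, so the next rule applies.
Among Farouk, Andersen, Pereira, Leclerc, Sorensen, Takahashi, Adeyemi, Okafor and Vance, by lineal number (lower first): Farouk (214) before Andersen, Pereira, Leclerc and Sorensen (475) before Takahashi (590) before Adeyemi, Okafor and Vance (854).
Among Andersen, Pereira, Leclerc and Sorensen, by total federal service (higher first): Andersen and Pereira (24 years) before Leclerc and Sorensen (6 years).
Among Andersen and Pereira, alphabetically by surname: Andersen before Pereira.
Among Leclerc and Sorensen, alphabetically by surname: Leclerc before Sorensen.
Adeyemi, Okafor and Vance all have total federal service 7 years, so the next rule applies.
Among Adeyemi, Okafor and Vance, alphabetically by surname: Adeyemi before Okafor before Vance.
Order: Farouk, Andersen, Pereira, Leclerc, Sorensen, Takahashi, Adeyemi, Okafor, Vance, Tanaka.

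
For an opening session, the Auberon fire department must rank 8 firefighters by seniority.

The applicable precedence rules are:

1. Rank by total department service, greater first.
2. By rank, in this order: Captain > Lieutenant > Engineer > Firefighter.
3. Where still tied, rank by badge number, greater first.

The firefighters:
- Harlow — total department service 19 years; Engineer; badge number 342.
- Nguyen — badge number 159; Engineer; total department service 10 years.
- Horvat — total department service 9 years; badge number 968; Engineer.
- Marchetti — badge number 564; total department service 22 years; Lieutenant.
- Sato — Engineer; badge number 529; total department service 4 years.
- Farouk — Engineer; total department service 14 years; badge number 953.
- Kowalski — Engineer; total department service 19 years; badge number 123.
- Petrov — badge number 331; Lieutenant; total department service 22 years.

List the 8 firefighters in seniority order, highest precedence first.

Marchetti, Petrov, Harlow, Kowalski, Farouk, Nguyen, Horvat, Sato

By total department service (higher first): Marchetti and Petrov (both 22 years); then Harlow and Kowalski (both 19 years); then Farouk (14 years); then Nguyen (10 years); then Horvat (9 years); then Sato (4 years).
Marchetti and Petrov are each Lieutenant, so the next rule applies.
Among Marchetti and Petrov, by badge number (higher first): Marchetti (564) before Petrov (331).
Harlow and Kowalski are each Engineer, so the next rule applies.
Among Harlow and Kowalski, by badge number (higher first): Harlow (342) before Kowalski (123).
Full order: Marchetti, Petrov, Harlow, Kowalski, Farouk, Nguyen, Horvat, Sato.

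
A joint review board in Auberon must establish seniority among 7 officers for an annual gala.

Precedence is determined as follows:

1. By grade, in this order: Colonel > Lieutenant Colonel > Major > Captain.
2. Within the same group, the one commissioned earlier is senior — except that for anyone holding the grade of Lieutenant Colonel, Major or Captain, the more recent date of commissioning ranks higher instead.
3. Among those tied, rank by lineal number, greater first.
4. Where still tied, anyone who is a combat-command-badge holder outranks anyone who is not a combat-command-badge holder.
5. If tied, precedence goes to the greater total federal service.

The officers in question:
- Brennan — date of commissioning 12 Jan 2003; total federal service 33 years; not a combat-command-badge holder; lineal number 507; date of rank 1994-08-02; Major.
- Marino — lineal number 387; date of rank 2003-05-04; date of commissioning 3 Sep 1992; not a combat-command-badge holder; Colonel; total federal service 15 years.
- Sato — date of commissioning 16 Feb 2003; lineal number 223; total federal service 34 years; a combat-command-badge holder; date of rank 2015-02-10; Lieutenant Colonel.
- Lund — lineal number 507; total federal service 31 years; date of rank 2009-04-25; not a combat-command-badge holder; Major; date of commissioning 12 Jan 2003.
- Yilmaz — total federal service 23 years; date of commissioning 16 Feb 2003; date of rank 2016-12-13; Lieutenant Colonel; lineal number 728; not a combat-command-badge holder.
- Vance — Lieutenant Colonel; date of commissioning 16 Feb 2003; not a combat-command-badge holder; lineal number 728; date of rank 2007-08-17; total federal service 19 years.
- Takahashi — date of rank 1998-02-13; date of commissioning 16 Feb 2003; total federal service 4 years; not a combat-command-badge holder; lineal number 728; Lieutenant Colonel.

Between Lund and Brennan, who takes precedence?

By grade: Marino (Colonel); then Yilmaz, Vance, Takahashi and Sato (Lieutenant Colonel); then Brennan and Lund (Major).
Yilmaz, Vance, Takahashi and Sato all have date of commissioning 16 Feb 2003, so the next rule applies.
Among Yilmaz, Vance, Takahashi and Sato, by lineal number (higher first): Yilmaz, Vance and Takahashi (728) before Sato (223).
Yilmaz, Vance and Takahashi are each not a combat-command-badge holder, so the next rule applies.
Among Yilmaz, Vance and Takahashi, by total federal service (higher first): Yilmaz (23 years) before Vance (19 years) before Takahashi (4 years).
Brennan and Lund both have date of commissioning 12 Jan 2003, so the next rule applies.
Brennan and Lund both have lineal number 507, so the next rule applies.
Brennan and Lund are each not a combat-command-badge holder, so the next rule applies.
Among Brennan and Lund, by total federal service (higher first): Brennan (33 years) before Lund (31 years).
So Brennan takes precedence.

Brennan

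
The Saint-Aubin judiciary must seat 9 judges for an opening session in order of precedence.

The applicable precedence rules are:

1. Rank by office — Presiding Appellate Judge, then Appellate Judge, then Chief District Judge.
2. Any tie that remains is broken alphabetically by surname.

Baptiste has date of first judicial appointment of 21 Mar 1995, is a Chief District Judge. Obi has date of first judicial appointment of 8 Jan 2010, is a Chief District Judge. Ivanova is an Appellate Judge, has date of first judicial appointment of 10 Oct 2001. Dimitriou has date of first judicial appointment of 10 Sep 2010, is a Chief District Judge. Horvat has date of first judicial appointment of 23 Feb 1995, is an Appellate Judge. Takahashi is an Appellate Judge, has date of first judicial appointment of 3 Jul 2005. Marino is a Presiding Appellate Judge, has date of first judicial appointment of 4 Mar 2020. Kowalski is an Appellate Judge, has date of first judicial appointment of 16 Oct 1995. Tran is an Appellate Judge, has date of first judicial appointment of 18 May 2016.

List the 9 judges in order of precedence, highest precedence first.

Marino, Horvat, Ivanova, Kowalski, Takahashi, Tran, Baptiste, Dimitriou, Obi

By office: Marino (Presiding Appellate Judge); then Horvat, Ivanova, Kowalski, Takahashi and Tran (Appellate Judge); then Baptiste, Dimitriou and Obi (Chief District Judge).
Among Horvat, Ivanova, Kowalski, Takahashi and Tran, alphabetically by surname: Horvat before Ivanova before Kowalski before Takahashi before Tran.
Among Baptiste, Dimitriou and Obi, alphabetically by surname: Baptiste before Dimitriou before Obi.
Full order: Marino, Horvat, Ivanova, Kowalski, Takahashi, Tran, Baptiste, Dimitriou, Obi.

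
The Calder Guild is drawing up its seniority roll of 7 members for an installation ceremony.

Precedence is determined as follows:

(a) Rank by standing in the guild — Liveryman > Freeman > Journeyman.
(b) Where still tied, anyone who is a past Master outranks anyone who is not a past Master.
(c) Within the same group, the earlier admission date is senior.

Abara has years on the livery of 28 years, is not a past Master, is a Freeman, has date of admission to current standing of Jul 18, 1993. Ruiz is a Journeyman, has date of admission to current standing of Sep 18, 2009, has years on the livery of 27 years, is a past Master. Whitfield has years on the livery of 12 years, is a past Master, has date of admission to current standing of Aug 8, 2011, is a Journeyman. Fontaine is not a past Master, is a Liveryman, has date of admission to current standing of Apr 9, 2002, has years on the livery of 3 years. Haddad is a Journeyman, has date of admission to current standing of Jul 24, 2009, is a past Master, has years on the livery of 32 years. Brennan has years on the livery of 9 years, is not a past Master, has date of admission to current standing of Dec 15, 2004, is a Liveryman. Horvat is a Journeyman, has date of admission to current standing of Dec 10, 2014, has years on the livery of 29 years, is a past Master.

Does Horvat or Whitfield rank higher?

Whitfield

By standing in the guild: Fontaine and Brennan (Liveryman); then Abara (Freeman); then Haddad, Ruiz, Whitfield and Horvat (Journeyman).
Fontaine and Brennan are each not a past Master, so the next rule applies.
Among Fontaine and Brennan, by date of admission to current standing (earlier first): Fontaine (Apr 9, 2002) before Brennan (Dec 15, 2004).
Haddad, Ruiz, Whitfield and Horvat are each a past Master, so the next rule applies.
Among Haddad, Ruiz, Whitfield and Horvat, by date of admission to current standing (earlier first): Haddad (Jul 24, 2009) before Ruiz (Sep 18, 2009) before Whitfield (Aug 8, 2011) before Horvat (Dec 10, 2014).
So Whitfield takes precedence.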